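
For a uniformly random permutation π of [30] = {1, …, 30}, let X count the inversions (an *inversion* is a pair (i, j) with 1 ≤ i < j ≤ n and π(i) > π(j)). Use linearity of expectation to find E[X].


Write X = Σ X_I over the C(30, 2) = 435 pairs i < j, with X_I the indicator of one inversion.
There are 435 indicators.
For each fixed pair i < j, the values π(i) and π(j) are two distinct elements of {1, …, 30} in uniformly random order; by symmetry P[π(i) > π(j)] = 1/2.
By linearity: E[X] = 435 · (1/2) = C(30, 2) · (1/2) = 435/2 = 435/2 ≈ 217.50000.

E[X] = 435/2 = 217.50000.


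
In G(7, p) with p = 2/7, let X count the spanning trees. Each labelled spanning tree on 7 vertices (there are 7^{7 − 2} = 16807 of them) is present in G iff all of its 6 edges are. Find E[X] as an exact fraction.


K_7 has 7^{7 − 2} = 16807 labelled spanning trees.
For each such spanning tree H, let X_H = 1 if all 6 edges of H are present in G. Then P[X_H = 1] = p^{6} = (2/7)^{6} = 64/117649.
By linearity of expectation: E[X] = Σ_H E[X_H] = 16807 · p^{6} = 16807 · 64/117649 = 64/7.
Numerically: E[X] ≈ 9.14.

E[X] = 16807 · (2/7)^{6} = 64/7 ≈ 9.14.


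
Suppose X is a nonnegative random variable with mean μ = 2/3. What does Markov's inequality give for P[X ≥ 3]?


μ = E[X] = 2/3, a = 3.
Markov: P[X ≥ 3] ≤ μ/a = (2/3)/3 = 2/9.
Numerically: ≈ 0.22222.
(Since a = 3 > μ = 0.66667, the bound 2/9 is < 1 and informative.)

P[X ≥ 3] ≤ 2/9 ≈ 0.22222.


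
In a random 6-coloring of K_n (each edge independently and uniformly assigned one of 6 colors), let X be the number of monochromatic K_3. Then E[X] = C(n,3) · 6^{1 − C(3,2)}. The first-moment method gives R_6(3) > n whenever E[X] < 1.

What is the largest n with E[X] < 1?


We need C(n, 3) · 6^{1 − 3} < 1, i.e. C(n, 3) < 6^{3 − 1} = 36.
Check values of n near the boundary:
  n = 3: C(3, 3) = 1; 1 < 36? YES
  n = 4: C(4, 3) = 4; 4 < 36? YES
  n = 5: C(5, 3) = 10; 10 < 36? YES
  n = 6: C(6, 3) = 20; 20 < 36? YES
  n = 7: C(7, 3) = 35; 35 < 36? YES
  n = 8: C(8, 3) = 56; 56 < 36? NO
  n = 9: C(9, 3) = 84; 84 < 36? NO
The largest n with C(n, 3) < 36 is n = 7 (where E[X] = 35/36 ≈ 0.9722). Hence R_6(3) > 7, i.e. R_6(3) ≥ 8.

Largest n = 7; hence R_6(3) > 7.


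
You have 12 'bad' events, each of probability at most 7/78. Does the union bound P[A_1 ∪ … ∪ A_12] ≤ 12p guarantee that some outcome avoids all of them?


Union bound: P[∪_{i=1}^{12} A_i] ≤ Σ_i P[A_i] ≤ 12·p = 12·(7/78) = 14/13.
Numerically: 14/13 ≈ 1.077.
Is 14/13 < 1? NO.
Since the bound 14/13 is ≥ 1, the union bound is uninformative here; it does NOT by itself certify existence.

12·p = 14/13 ≈ 1.077; existence NOT certified by the union bound.


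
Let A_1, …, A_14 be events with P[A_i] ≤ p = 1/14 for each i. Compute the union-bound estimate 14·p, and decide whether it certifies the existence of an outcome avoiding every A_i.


Union bound: P[∪_{i=1}^{14} A_i] ≤ Σ_i P[A_i] ≤ 14·p = 14·(1/14) = 1.
Numerically: 1 ≈ 1.000000.
Is 1 < 1? NO.
Since the bound 1 is ≥ 1, the union bound is uninformative here; it does NOT by itself certify existence.

14·p = 1 ≈ 1.000000; existence NOT certified by the union bound.


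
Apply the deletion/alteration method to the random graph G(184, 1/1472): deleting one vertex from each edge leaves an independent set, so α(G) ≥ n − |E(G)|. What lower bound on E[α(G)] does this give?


E[|E(G)|] = C(184, 2)·p = 16836 · (1/1472) = 183/16.
E[α(G)] ≥ n − E[|E(G)|] = 184 − 183/16 = 2761/16.
Numerically: ≈ 172.562.
(This is only a lower bound; the true E[α(G)] may be larger.)

E[α(G)] ≥ 2761/16 ≈ 172.562.


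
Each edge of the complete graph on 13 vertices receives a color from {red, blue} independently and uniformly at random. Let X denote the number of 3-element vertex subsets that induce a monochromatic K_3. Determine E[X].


Let X = Σ_S X_S over the C(13, 3) = 286 subsets S of size 3, where X_S = 1 if the K_3 on S is monochromatic.
For a fixed S, the K_3 on S has C(3, 2) = 3 edges. P[all 3 edges red] = (1/2)^3, and likewise for blue, so P[monochromatic] = 2·(1/2)^3 = 2^{1 − 3} = 1/4.
Summing: E[X] = C(13, 3) · 2^{1 − 3} = 286 · 1/4 = 143/2.
Numerically: E[X] ≈ 71.500000.

E[X] = C(13,3)·2^(1−C(3,2)) = 143/2 ≈ 71.500000.


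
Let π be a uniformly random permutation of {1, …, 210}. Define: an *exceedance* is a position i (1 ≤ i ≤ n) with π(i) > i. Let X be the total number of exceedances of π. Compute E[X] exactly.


Write X = Σ_{i=1}^{210} X_i, where X_i = 1_{π(i) > i}.
For each fixed i, π(i) is uniform over {1, …, 210} (marginal of a uniform permutation), so P[π(i) > i] = (n − i)/n. Summing: Σ_{i=1}^{210} (n − i)/n = (0 + 1 + … + 209)/210 = 210(210 − 1)/(2·210) = (210 − 1)/2.
Hence E[X] = Σ_{i=1}^{210} (210 − i)/210 = 209/2 ≈ 104.5000.

E[X] = 209/2 = 104.5000.


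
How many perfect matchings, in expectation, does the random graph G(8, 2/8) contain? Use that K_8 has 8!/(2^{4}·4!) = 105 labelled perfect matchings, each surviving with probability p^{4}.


K_8 has 8!/(2^{4}·4!) = 105 labelled perfect matchings.
For each such perfect matching H, let X_H = 1 if all 4 edges of H are present in G. Then P[X_H = 1] = p^{4} = (1/4)^{4} = 1/256.
Summing the indicators: E[X] = Σ_H E[X_H] = 105 · p^{4} = 105 · 1/256 = 105/256.
Numerically: E[X] ≈ 0.41.

E[X] = 105 · (1/4)^{4} = 105/256 ≈ 0.41.


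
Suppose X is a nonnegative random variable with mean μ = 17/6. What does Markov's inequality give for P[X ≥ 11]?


μ = E[X] = 17/6, a = 11.
Markov: P[X ≥ 11] ≤ μ/a = (17/6)/11 = 17/66.
Numerically: ≈ 0.258.
(Since a = 11 > μ = 2.833, the bound 17/66 is < 1 and informative.)

P[X ≥ 11] ≤ 17/66 ≈ 0.258.


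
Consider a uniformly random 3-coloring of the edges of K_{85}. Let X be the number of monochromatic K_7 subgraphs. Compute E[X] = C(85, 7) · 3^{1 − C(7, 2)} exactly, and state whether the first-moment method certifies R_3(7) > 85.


E[X] = C(85, 7) · 3^{1 − 21} = 4935847320 · 3^{−20} = 4935847320/3486784401.
As a reduced fraction: E[X] = 182809160/129140163 ≈ 1.415587.
Is E[X] < 1? NO.
Since E[X] ≥ 1, the first-moment bound is inconclusive at n = 85; it does NOT by itself certify R_3(7) > 85.

E[X] = 182809160/129140163 ≈ 1.415587; E[X] ≥ 1; first-moment method inconclusive here.


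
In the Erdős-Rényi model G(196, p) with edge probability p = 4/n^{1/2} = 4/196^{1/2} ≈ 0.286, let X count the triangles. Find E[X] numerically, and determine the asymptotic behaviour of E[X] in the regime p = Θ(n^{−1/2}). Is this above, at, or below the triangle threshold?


Number of potential triangles: C(196, 3) = 1235780.
Each occurs with probability p³ ≈ (0.286)³ ≈ 2.33236e-02.
By linearity: E[X] = C(196, 3)·p³ ≈ 1235780 · 2.33236e-02 ≈ 28822.857.
Since α = 1/2 < 1, p = c/n^{1/2} ≫ 1/n is above the triangle threshold p ~ 1/n. Asymptotically E[X] ~ (c³/6)·n^{3(1−α)} = (4³/6)·n^{1.5} → ∞; triangles are abundant w.h.p.

E[X] ≈ 28822.857; in regime p = Θ(1/n^{1/2}) E[X] diverges (above the triangle threshold p ~ 1/n).


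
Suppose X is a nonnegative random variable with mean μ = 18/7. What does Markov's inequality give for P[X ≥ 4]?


μ = E[X] = 18/7, a = 4.
Markov: P[X ≥ 4] ≤ μ/a = (18/7)/4 = 9/14.
Numerically: ≈ 0.643.
(Since a = 4 > μ = 2.571, the bound 9/14 is < 1 and informative.)

P[X ≥ 4] ≤ 9/14 ≈ 0.643.


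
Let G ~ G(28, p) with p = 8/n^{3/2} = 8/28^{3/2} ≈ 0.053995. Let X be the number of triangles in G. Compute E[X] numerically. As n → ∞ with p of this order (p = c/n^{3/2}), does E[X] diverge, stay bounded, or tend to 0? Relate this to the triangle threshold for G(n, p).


Number of potential triangles: C(28, 3) = 3276.
Each occurs with probability p³ ≈ (0.053995)³ ≈ 1.5741961e-04.
By linearity: E[X] = C(28, 3)·p³ ≈ 3276 · 1.5741961e-04 ≈ 0.51571.
Since α = 3/2 > 1, p = c/n^{3/2} = o(1/n) is below the triangle threshold p ~ 1/n. Asymptotically E[X] ~ (c³/6)·n^{3(1−α)} = (8³/6)·n^{-1.5} → 0, so by Markov's inequality G has no triangles w.h.p.

E[X] ≈ 0.51571; in regime p = Θ(1/n^{3/2}) E[X] tends to 0 (below the triangle threshold p ~ 1/n).


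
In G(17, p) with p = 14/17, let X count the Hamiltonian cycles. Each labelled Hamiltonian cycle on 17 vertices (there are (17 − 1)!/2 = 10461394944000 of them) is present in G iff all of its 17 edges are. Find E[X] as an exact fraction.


K_17 has (17 − 1)!/2 = 10461394944000 labelled Hamiltonian cycles.
For each such Hamiltonian cycle H, let X_H = 1 if all 17 edges of H are present in G. Then P[X_H = 1] = p^{17} = (14/17)^{17} = 30491346729331195904/827240261886336764177.
By linearity: E[X] = Σ_H E[X_H] = 10461394944000 · p^{17} = 10461394944000 · 30491346729331195904/827240261886336764177 = 318982020509976309331579109376000/827240261886336764177.
Numerically: E[X] ≈ 3.856e+11.

E[X] = 10461394944000 · (14/17)^{17} = 318982020509976309331579109376000/827240261886336764177 ≈ 3.856e+11.


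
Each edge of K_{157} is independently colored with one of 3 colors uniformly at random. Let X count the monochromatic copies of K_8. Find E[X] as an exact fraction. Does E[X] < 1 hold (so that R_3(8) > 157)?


E[X] = C(157, 8) · 3^{1 − 28} = 7637643295425 · 3^{−27} = 7637643295425/7625597484987.
As a reduced fraction: E[X] = 848627032825/847288609443 ≈ 1.0016.
Is E[X] < 1? NO.
Since E[X] ≥ 1, the first-moment bound is inconclusive at n = 157; it does NOT by itself certify R_3(8) > 157.

E[X] = 848627032825/847288609443 ≈ 1.0016; E[X] ≥ 1; first-moment method inconclusive here.


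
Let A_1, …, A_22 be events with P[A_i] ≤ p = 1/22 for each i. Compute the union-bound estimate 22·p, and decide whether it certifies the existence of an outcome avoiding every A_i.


Union bound: P[∪_{i=1}^{22} A_i] ≤ Σ_i P[A_i] ≤ 22·p = 22·(1/22) = 1.
Numerically: 1 ≈ 1.0000000.
Is 1 < 1? NO.
Since the bound 1 is ≥ 1, the union bound is uninformative here; it does NOT by itself certify existence.

22·p = 1 ≈ 1.0000000; existence NOT certified by the union bound.


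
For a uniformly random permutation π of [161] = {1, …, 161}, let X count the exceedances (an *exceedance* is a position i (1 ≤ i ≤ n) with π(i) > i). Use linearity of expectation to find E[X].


Write X = Σ_{i=1}^{161} X_i, where X_i = 1_{π(i) > i}.
For each fixed i, π(i) is uniform over {1, …, 161} (marginal of a uniform permutation), so P[π(i) > i] = (n − i)/n. Summing: Σ_{i=1}^{161} (n − i)/n = (0 + 1 + … + 160)/161 = 161(161 − 1)/(2·161) = (161 − 1)/2.
Hence E[X] = Σ_{i=1}^{161} (161 − i)/161 = 80 ≈ 80.00000.

E[X] = 80 = 80.00000.


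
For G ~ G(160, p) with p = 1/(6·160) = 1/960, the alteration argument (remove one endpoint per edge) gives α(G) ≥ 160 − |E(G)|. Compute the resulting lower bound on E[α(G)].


E[|E(G)|] = C(160, 2)·p = 12720 · (1/960) = 53/4.
E[α(G)] ≥ n − E[|E(G)|] = 160 − 53/4 = 587/4.
Numerically: ≈ 146.750.
(This is only a lower bound; the true E[α(G)] may be larger.)

E[α(G)] ≥ 587/4 ≈ 146.750.


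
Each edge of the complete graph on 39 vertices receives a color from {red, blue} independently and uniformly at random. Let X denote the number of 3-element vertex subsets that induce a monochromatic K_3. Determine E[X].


Let X = Σ_S X_S over the C(39, 3) = 9139 subsets S of size 3, where X_S = 1 if the K_3 on S is monochromatic.
For a fixed S, the K_3 on S has C(3, 2) = 3 edges. P[all 3 edges red] = (1/2)^3, and likewise for blue, so P[monochromatic] = 2·(1/2)^3 = 2^{1 − 3} = 1/4.
By linearity: E[X] = C(39, 3) · 2^{1 − 3} = 9139 · 1/4 = 9139/4.
Numerically: E[X] ≈ 2284.7500.

E[X] = C(39,3)·2^(1−C(3,2)) = 9139/4 ≈ 2284.7500.


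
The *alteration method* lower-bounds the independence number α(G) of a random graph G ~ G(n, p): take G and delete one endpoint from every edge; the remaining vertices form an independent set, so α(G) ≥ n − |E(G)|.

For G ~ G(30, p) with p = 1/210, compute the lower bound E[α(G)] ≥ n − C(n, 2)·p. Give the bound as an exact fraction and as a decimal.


E[|E(G)|] = C(30, 2)·p = 435 · (1/210) = 29/14.
E[α(G)] ≥ n − E[|E(G)|] = 30 − 29/14 = 391/14.
Numerically: ≈ 27.928571.
(This is only a lower bound; the true E[α(G)] may be larger.)

E[α(G)] ≥ 391/14 ≈ 27.928571.


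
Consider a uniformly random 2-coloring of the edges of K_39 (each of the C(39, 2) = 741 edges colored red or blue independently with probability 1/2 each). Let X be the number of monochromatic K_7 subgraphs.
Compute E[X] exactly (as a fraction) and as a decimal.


Let X = Σ_S X_S over the C(39, 7) = 15380937 subsets S of size 7, where X_S = 1 if the K_7 on S is monochromatic.
For a fixed S, the K_7 on S has C(7, 2) = 21 edges. P[all 21 edges red] = (1/2)^21, and likewise for blue, so P[monochromatic] = 2·(1/2)^21 = 2^{1 − 21} = 1/1048576.
Summing: E[X] = C(39, 7) · 2^{1 − 21} = 15380937 · 1/1048576 = 15380937/1048576.
Numerically: E[X] ≈ 14.668405.

E[X] = C(39,7)·2^(1−C(7,2)) = 15380937/1048576 ≈ 14.668405.


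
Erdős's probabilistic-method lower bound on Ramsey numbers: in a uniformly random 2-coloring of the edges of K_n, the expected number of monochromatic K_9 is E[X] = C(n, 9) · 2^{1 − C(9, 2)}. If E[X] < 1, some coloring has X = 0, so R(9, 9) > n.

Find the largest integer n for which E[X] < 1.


We need C(n, 9) · 2^{1 − 36} < 1, i.e. C(n, 9) < 2^{36 − 1} = 34359738368.
Check values of n near the boundary:
  n = 63: C(63, 9) = 23667689815; 23667689815 < 34359738368? YES
  n = 64: C(64, 9) = 27540584512; 27540584512 < 34359738368? YES
  n = 65: C(65, 9) = 31966749880; 31966749880 < 34359738368? YES
  n = 66: C(66, 9) = 37014131440; 37014131440 < 34359738368? NO
The largest n with C(n, 9) < 34359738368 is n = 65 (where E[X] = 3995843735/4294967296 ≈ 0.930355). Hence R(9, 9) > 65, i.e. R(9, 9) ≥ 66.

Largest n = 65; hence R(9, 9) > 65.


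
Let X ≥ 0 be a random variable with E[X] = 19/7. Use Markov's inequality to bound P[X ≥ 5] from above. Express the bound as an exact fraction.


μ = E[X] = 19/7, a = 5.
Markov: P[X ≥ 5] ≤ μ/a = (19/7)/5 = 19/35.
Numerically: ≈ 0.54286.
(Since a = 5 > μ = 2.71429, the bound 19/35 is < 1 and informative.)

P[X ≥ 5] ≤ 19/35 ≈ 0.54286.


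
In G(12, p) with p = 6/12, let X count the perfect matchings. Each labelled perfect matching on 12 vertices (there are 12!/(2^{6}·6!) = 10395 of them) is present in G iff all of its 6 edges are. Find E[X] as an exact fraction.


K_12 has 12!/(2^{6}·6!) = 10395 labelled perfect matchings.
For each such perfect matching H, let X_H = 1 if all 6 edges of H are present in G. Then P[X_H = 1] = p^{6} = (1/2)^{6} = 1/64.
Summing the indicators: E[X] = Σ_H E[X_H] = 10395 · p^{6} = 10395 · 1/64 = 10395/64.
Numerically: E[X] ≈ 162.4.

E[X] = 10395 · (1/2)^{6} = 10395/64 ≈ 162.4.


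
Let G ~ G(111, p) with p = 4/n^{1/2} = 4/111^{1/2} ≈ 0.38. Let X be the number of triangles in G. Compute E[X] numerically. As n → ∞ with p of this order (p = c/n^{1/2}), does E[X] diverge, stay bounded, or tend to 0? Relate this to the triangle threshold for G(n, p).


Number of potential triangles: C(111, 3) = 221815.
Each occurs with probability p³ ≈ (0.38)³ ≈ 5.47262e-02.
By linearity: E[X] = C(111, 3)·p³ ≈ 221815 · 5.47262e-02 ≈ 12139.098.
Since α = 1/2 < 1, p = c/n^{1/2} ≫ 1/n is above the triangle threshold p ~ 1/n. Asymptotically E[X] ~ (c³/6)·n^{3(1−α)} = (4³/6)·n^{1.5} → ∞; triangles are abundant w.h.p.

E[X] ≈ 12139.098; in regime p = Θ(1/n^{1/2}) E[X] diverges (above the triangle threshold p ~ 1/n).


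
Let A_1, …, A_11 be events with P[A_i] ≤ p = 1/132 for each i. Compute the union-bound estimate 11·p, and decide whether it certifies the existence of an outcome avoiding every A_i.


Union bound: P[∪_{i=1}^{11} A_i] ≤ Σ_i P[A_i] ≤ 11·p = 11·(1/132) = 1/12.
Numerically: 1/12 ≈ 0.0833333.
Is 1/12 < 1? YES.
Since P[∪ A_i] ≤ 1/12 < 1, the complement has P[∩ A_i^c] ≥ 1 − 1/12 = 11/12 > 0, so some outcome avoids every A_i.

11·p = 1/12 ≈ 0.0833333; existence CERTIFIED by the union bound.


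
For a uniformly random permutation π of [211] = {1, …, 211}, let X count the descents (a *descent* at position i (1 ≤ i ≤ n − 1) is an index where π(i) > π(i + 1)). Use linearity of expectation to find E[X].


Write X = Σ X_I over i = 1, …, 210, with X_I the indicator of one descent.
There are 210 indicators.
For each fixed i, the pair (π(i), π(i+1)) is a uniformly random ordered pair of distinct values from {1, …, 211}; by symmetry P[π(i) > π(i+1)] = 1/2.
By linearity: E[X] = 210 · (1/2) = (211 − 1) · (1/2) = 105 ≈ 105.000.

E[X] = 105 = 105.000.


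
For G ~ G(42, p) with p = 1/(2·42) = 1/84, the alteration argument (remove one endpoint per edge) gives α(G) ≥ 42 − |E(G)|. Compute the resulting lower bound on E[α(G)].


E[|E(G)|] = C(42, 2)·p = 861 · (1/84) = 41/4.
E[α(G)] ≥ n − E[|E(G)|] = 42 − 41/4 = 127/4.
Numerically: ≈ 31.750.
(This is only a lower bound; the true E[α(G)] may be larger.)

E[α(G)] ≥ 127/4 ≈ 31.750.


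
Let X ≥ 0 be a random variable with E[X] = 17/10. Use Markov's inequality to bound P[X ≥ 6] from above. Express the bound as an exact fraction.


μ = E[X] = 17/10, a = 6.
Markov: P[X ≥ 6] ≤ μ/a = (17/10)/6 = 17/60.
Numerically: ≈ 0.2833.
(Since a = 6 > μ = 1.7000, the bound 17/60 is < 1 and informative.)

P[X ≥ 6] ≤ 17/60 ≈ 0.2833.


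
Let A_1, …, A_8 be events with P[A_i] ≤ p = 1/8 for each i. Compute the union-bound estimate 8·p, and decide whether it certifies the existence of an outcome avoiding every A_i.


Union bound: P[∪_{i=1}^{8} A_i] ≤ Σ_i P[A_i] ≤ 8·p = 8·(1/8) = 1.
Numerically: 1 ≈ 1.0000.
Is 1 < 1? NO.
Since the bound 1 is ≥ 1, the union bound is uninformative here; it does NOT by itself certify existence.

8·p = 1 ≈ 1.0000; existence NOT certified by the union bound.


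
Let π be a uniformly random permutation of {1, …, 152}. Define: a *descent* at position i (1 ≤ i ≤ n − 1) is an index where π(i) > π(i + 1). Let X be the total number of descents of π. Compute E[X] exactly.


Write X = Σ X_I over i = 1, …, 151, with X_I the indicator of one descent.
There are 151 indicators.
For each fixed i, the pair (π(i), π(i+1)) is a uniformly random ordered pair of distinct values from {1, …, 152}; by symmetry P[π(i) > π(i+1)] = 1/2.
By linearity: E[X] = 151 · (1/2) = (152 − 1) · (1/2) = 151/2 ≈ 75.500.

E[X] = 151/2 = 75.500.


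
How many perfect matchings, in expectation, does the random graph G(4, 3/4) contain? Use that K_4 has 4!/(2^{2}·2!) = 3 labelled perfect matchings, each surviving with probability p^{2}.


K_4 has 4!/(2^{2}·2!) = 3 labelled perfect matchings.
For each such perfect matching H, let X_H = 1 if all 2 edges of H are present in G. Then P[X_H = 1] = p^{2} = (3/4)^{2} = 9/16.
By linearity of expectation: E[X] = Σ_H E[X_H] = 3 · p^{2} = 3 · 9/16 = 27/16.
Numerically: E[X] ≈ 1.69.

E[X] = 3 · (3/4)^{2} = 27/16 ≈ 1.69.


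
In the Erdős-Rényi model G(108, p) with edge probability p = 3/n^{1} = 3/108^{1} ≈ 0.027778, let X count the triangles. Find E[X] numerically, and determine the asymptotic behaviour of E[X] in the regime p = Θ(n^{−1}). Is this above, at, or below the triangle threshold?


Number of potential triangles: C(108, 3) = 204156.
Each occurs with probability p³ ≈ (0.027778)³ ≈ 2.1433471e-05.
By linearity: E[X] = C(108, 3)·p³ ≈ 204156 · 2.1433471e-05 ≈ 4.37577.
Here α = 1, so p = 3/n is exactly at the triangle threshold p ~ 1/n. Asymptotically E[X] → c³/6 = 3³/6 = 9/2 ≈ 4.50000, a bounded constant. In this regime the triangle count is asymptotically Poisson(c³/6).

E[X] ≈ 4.37577; in regime p = Θ(1/n^{1}) E[X] stays bounded (at the triangle threshold p ~ 1/n).


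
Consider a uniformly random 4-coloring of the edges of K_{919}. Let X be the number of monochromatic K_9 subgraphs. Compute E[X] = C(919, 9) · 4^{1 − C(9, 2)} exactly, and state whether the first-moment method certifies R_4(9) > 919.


E[X] = C(919, 9) · 4^{1 − 36} = 1238828681639563077558 · 4^{−35} = 1238828681639563077558/1180591620717411303424.
As a reduced fraction: E[X] = 619414340819781538779/590295810358705651712 ≈ 1.04933.
Is E[X] < 1? NO.
Since E[X] ≥ 1, the first-moment bound is inconclusive at n = 919; it does NOT by itself certify R_4(9) > 919.

E[X] = 619414340819781538779/590295810358705651712 ≈ 1.04933; E[X] ≥ 1; first-moment method inconclusive here.


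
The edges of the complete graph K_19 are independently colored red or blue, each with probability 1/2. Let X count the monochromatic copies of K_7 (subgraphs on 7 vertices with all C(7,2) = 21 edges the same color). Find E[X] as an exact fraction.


Let X = Σ_S X_S over the C(19, 7) = 50388 subsets S of size 7, where X_S = 1 if the K_7 on S is monochromatic.
For a fixed S, the K_7 on S has C(7, 2) = 21 edges. P[all 21 edges red] = (1/2)^21, and likewise for blue, so P[monochromatic] = 2·(1/2)^21 = 2^{1 − 21} = 1/1048576.
By linearity of expectation: E[X] = C(19, 7) · 2^{1 − 21} = 50388 · 1/1048576 = 12597/262144.
Numerically: E[X] ≈ 0.0481.

E[X] = C(19,7)·2^(1−C(7,2)) = 12597/262144 ≈ 0.0481.


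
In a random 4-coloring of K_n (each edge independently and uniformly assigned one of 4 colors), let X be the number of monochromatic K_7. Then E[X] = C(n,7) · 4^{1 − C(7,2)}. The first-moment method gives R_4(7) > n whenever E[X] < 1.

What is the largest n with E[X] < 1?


We need C(n, 7) · 4^{1 − 21} < 1, i.e. C(n, 7) < 4^{21 − 1} = 1099511627776.
Check values of n near the boundary:
  n = 179: C(179, 7) = 1037437234460; 1037437234460 < 1099511627776? YES
  n = 180: C(180, 7) = 1079414463600; 1079414463600 < 1099511627776? YES
  n = 181: C(181, 7) = 1122839183400; 1122839183400 < 1099511627776? NO
The largest n with C(n, 7) < 1099511627776 is n = 180 (where E[X] = 67463403975/68719476736 ≈ 0.9817). Hence R_4(7) > 180, i.e. R_4(7) ≥ 181.

Largest n = 180; hence R_4(7) > 180.


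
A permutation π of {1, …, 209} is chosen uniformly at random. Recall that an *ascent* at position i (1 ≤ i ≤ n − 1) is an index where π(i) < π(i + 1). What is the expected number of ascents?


Write X = Σ X_I over i = 1, …, 208, with X_I the indicator of one ascent.
There are 208 indicators.
For each fixed i, the pair (π(i), π(i+1)) is a uniformly random ordered pair of distinct values from {1, …, 209}; by symmetry P[π(i) < π(i+1)] = 1/2.
By linearity: E[X] = 208 · (1/2) = (209 − 1) · (1/2) = 104 ≈ 104.000.

E[X] = 104 = 104.000.


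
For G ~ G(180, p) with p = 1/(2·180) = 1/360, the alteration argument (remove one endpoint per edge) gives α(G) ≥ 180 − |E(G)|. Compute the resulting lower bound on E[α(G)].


E[|E(G)|] = C(180, 2)·p = 16110 · (1/360) = 179/4.
E[α(G)] ≥ n − E[|E(G)|] = 180 − 179/4 = 541/4.
Numerically: ≈ 135.250.
(This is only a lower bound; the true E[α(G)] may be larger.)

E[α(G)] ≥ 541/4 ≈ 135.250.


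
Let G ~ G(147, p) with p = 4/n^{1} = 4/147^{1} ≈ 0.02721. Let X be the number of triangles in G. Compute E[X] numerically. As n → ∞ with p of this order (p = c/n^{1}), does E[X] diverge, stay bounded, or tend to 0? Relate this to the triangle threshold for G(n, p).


Number of potential triangles: C(147, 3) = 518665.
Each occurs with probability p³ ≈ (0.02721)³ ≈ 2.014782e-05.
By linearity: E[X] = C(147, 3)·p³ ≈ 518665 · 2.014782e-05 ≈ 10.4500.
Here α = 1, so p = 4/n is exactly at the triangle threshold p ~ 1/n. Asymptotically E[X] → c³/6 = 4³/6 = 32/3 ≈ 10.6667, a bounded constant. In this regime the triangle count is asymptotically Poisson(c³/6).

E[X] ≈ 10.4500; in regime p = Θ(1/n^{1}) E[X] stays bounded (at the triangle threshold p ~ 1/n).


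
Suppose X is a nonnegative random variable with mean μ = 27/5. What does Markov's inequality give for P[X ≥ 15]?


μ = E[X] = 27/5, a = 15.
Markov: P[X ≥ 15] ≤ μ/a = (27/5)/15 = 9/25.
Numerically: ≈ 0.3600.
(Since a = 15 > μ = 5.4000, the bound 9/25 is < 1 and informative.)

P[X ≥ 15] ≤ 9/25 ≈ 0.3600.


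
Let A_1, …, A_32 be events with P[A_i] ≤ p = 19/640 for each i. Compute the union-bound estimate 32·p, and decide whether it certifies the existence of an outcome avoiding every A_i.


Union bound: P[∪_{i=1}^{32} A_i] ≤ Σ_i P[A_i] ≤ 32·p = 32·(19/640) = 19/20.
Numerically: 19/20 ≈ 0.950.
Is 19/20 < 1? YES.
Since P[∪ A_i] ≤ 19/20 < 1, the complement has P[∩ A_i^c] ≥ 1 − 19/20 = 1/20 > 0, so some outcome avoids every A_i.

32·p = 19/20 ≈ 0.950; existence CERTIFIED by the union bound.


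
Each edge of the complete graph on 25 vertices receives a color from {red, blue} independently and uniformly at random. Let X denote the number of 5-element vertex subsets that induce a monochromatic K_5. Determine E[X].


Let X = Σ_S X_S over the C(25, 5) = 53130 subsets S of size 5, where X_S = 1 if the K_5 on S is monochromatic.
For a fixed S, the K_5 on S has C(5, 2) = 10 edges. P[all 10 edges red] = (1/2)^10, and likewise for blue, so P[monochromatic] = 2·(1/2)^10 = 2^{1 − 10} = 1/512.
Summing: E[X] = C(25, 5) · 2^{1 − 10} = 53130 · 1/512 = 26565/256.
Numerically: E[X] ≈ 103.7695.

E[X] = C(25,5)·2^(1−C(5,2)) = 26565/256 ≈ 103.7695.


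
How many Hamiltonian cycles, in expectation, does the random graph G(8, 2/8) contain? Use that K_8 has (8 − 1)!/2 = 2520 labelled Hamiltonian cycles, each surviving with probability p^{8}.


K_8 has (8 − 1)!/2 = 2520 labelled Hamiltonian cycles.
For each such Hamiltonian cycle H, let X_H = 1 if all 8 edges of H are present in G. Then P[X_H = 1] = p^{8} = (1/4)^{8} = 1/65536.
By linearity of expectation: E[X] = Σ_H E[X_H] = 2520 · p^{8} = 2520 · 1/65536 = 315/8192.
Numerically: E[X] ≈ 0.03845.

E[X] = 2520 · (1/4)^{8} = 315/8192 ≈ 0.03845.


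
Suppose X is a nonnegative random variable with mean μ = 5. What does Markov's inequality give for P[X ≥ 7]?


μ = E[X] = 5, a = 7.
Markov: P[X ≥ 7] ≤ μ/a = (5)/7 = 5/7.
Numerically: ≈ 0.714.
(Since a = 7 > μ = 5.000, the bound 5/7 is < 1 and informative.)

P[X ≥ 7] ≤ 5/7 ≈ 0.714.


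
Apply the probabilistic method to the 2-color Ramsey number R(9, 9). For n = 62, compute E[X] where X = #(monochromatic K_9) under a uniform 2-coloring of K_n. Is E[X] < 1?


E[X] = C(62, 9) · 2^{1 − 36} = 20286591270 · 2^{−35} = 20286591270/34359738368.
As a reduced fraction: E[X] = 10143295635/17179869184 ≈ 0.5904.
Is E[X] < 1? YES.
Since E[X] < 1, there exists a 2-coloring of K_{62} with no monochromatic K_9; hence R(9, 9) > 62.

E[X] = 10143295635/17179869184 ≈ 0.5904; E[X] < 1, so R(9, 9) > 62.


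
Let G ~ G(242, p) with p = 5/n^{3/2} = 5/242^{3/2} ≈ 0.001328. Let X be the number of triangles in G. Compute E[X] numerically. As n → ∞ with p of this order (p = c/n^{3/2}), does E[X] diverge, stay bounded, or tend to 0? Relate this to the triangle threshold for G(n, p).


Number of potential triangles: C(242, 3) = 2332880.
Each occurs with probability p³ ≈ (0.001328)³ ≈ 2.342830e-09.
By linearity: E[X] = C(242, 3)·p³ ≈ 2332880 · 2.342830e-09 ≈ 0.0055.
Since α = 3/2 > 1, p = c/n^{3/2} = o(1/n) is below the triangle threshold p ~ 1/n. Asymptotically E[X] ~ (c³/6)·n^{3(1−α)} = (5³/6)·n^{-1.5} → 0, so by Markov's inequality G has no triangles w.h.p.

E[X] ≈ 0.0055; in regime p = Θ(1/n^{3/2}) E[X] tends to 0 (below the triangle threshold p ~ 1/n).


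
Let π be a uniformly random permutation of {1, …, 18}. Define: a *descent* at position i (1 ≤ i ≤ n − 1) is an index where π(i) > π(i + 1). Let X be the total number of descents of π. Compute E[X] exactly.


Write X = Σ X_I over i = 1, …, 17, with X_I the indicator of one descent.
There are 17 indicators.
For each fixed i, the pair (π(i), π(i+1)) is a uniformly random ordered pair of distinct values from {1, …, 18}; by symmetry P[π(i) > π(i+1)] = 1/2.
By linearity: E[X] = 17 · (1/2) = (18 − 1) · (1/2) = 17/2 ≈ 8.50000.

E[X] = 17/2 = 8.50000.


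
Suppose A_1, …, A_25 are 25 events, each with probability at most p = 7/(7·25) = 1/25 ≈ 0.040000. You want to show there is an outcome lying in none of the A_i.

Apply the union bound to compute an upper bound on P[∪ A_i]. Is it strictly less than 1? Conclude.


Union bound: P[∪_{i=1}^{25} A_i] ≤ Σ_i P[A_i] ≤ 25·p = 25·(1/25) = 1.
Numerically: 1 ≈ 1.000000.
Is 1 < 1? NO.
Since the bound 1 is ≥ 1, the union bound is uninformative here; it does NOT by itself certify existence.

25·p = 1 ≈ 1.000000; existence NOT certified by the union bound.


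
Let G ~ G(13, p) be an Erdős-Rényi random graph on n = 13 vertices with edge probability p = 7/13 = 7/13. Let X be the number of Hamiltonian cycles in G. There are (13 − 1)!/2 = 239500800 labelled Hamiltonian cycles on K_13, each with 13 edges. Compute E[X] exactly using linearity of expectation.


K_13 has (13 − 1)!/2 = 239500800 labelled Hamiltonian cycles.
For each such Hamiltonian cycle H, let X_H = 1 if all 13 edges of H are present in G. Then P[X_H = 1] = p^{13} = (7/13)^{13} = 96889010407/302875106592253.
By linearity: E[X] = Σ_H E[X_H] = 239500800 · p^{13} = 239500800 · 96889010407/302875106592253 = 23204995503684825600/302875106592253.
Numerically: E[X] ≈ 7.66e+04.

E[X] = 239500800 · (7/13)^{13} = 23204995503684825600/302875106592253 ≈ 7.66e+04.


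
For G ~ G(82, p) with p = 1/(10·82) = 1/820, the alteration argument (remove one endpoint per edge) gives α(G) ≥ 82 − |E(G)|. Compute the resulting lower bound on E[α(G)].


E[|E(G)|] = C(82, 2)·p = 3321 · (1/820) = 81/20.
E[α(G)] ≥ n − E[|E(G)|] = 82 − 81/20 = 1559/20.
Numerically: ≈ 77.95000.
(This is only a lower bound; the true E[α(G)] may be larger.)

E[α(G)] ≥ 1559/20 ≈ 77.95000.


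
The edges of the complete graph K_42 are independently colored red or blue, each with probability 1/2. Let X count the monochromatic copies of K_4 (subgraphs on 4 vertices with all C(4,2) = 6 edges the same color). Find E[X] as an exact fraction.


Let X = Σ_S X_S over the C(42, 4) = 111930 subsets S of size 4, where X_S = 1 if the K_4 on S is monochromatic.
For a fixed S, the K_4 on S has C(4, 2) = 6 edges. P[all 6 edges red] = (1/2)^6, and likewise for blue, so P[monochromatic] = 2·(1/2)^6 = 2^{1 − 6} = 1/32.
Summing: E[X] = C(42, 4) · 2^{1 − 6} = 111930 · 1/32 = 55965/16.
Numerically: E[X] ≈ 3497.812500.

E[X] = C(42,4)·2^(1−C(4,2)) = 55965/16 ≈ 3497.812500.


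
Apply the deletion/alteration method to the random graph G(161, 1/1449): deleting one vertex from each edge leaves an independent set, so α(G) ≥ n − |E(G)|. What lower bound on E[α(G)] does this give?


E[|E(G)|] = C(161, 2)·p = 12880 · (1/1449) = 80/9.
E[α(G)] ≥ n − E[|E(G)|] = 161 − 80/9 = 1369/9.
Numerically: ≈ 152.11111.
(This is only a lower bound; the true E[α(G)] may be larger.)

E[α(G)] ≥ 1369/9 ≈ 152.11111.


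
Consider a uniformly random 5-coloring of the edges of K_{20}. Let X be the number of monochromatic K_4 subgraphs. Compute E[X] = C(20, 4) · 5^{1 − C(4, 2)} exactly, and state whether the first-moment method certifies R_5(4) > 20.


E[X] = C(20, 4) · 5^{1 − 6} = 4845 · 5^{−5} = 4845/3125.
As a reduced fraction: E[X] = 969/625 ≈ 1.55040.
Is E[X] < 1? NO.
Since E[X] ≥ 1, the first-moment bound is inconclusive at n = 20; it does NOT by itself certify R_5(4) > 20.

E[X] = 969/625 ≈ 1.55040; E[X] ≥ 1; first-moment method inconclusive here.


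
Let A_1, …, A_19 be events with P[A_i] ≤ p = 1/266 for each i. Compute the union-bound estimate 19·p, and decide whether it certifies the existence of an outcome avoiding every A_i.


Union bound: P[∪_{i=1}^{19} A_i] ≤ Σ_i P[A_i] ≤ 19·p = 19·(1/266) = 1/14.
Numerically: 1/14 ≈ 0.07143.
Is 1/14 < 1? YES.
Since P[∪ A_i] ≤ 1/14 < 1, the complement has P[∩ A_i^c] ≥ 1 − 1/14 = 13/14 > 0, so some outcome avoids every A_i.

19·p = 1/14 ≈ 0.07143; existence CERTIFIED by the union bound.


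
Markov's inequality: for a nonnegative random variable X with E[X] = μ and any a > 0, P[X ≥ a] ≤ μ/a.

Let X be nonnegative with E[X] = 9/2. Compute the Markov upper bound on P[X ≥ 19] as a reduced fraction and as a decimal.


μ = E[X] = 9/2, a = 19.
Markov: P[X ≥ 19] ≤ μ/a = (9/2)/19 = 9/38.
Numerically: ≈ 0.236842.
(Since a = 19 > μ = 4.500000, the bound 9/38 is < 1 and informative.)

P[X ≥ 19] ≤ 9/38 ≈ 0.236842.


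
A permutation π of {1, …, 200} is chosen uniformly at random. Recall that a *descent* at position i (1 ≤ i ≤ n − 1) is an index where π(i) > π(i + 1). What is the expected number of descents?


Write X = Σ X_I over i = 1, …, 199, with X_I the indicator of one descent.
There are 199 indicators.
For each fixed i, the pair (π(i), π(i+1)) is a uniformly random ordered pair of distinct values from {1, …, 200}; by symmetry P[π(i) > π(i+1)] = 1/2.
By linearity: E[X] = 199 · (1/2) = (200 − 1) · (1/2) = 199/2 ≈ 99.5000.

E[X] = 199/2 = 99.5000.


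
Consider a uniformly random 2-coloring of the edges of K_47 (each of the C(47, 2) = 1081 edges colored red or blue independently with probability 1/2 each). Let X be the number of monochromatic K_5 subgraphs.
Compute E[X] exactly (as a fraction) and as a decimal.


Let X = Σ_S X_S over the C(47, 5) = 1533939 subsets S of size 5, where X_S = 1 if the K_5 on S is monochromatic.
For a fixed S, the K_5 on S has C(5, 2) = 10 edges. P[all 10 edges red] = (1/2)^10, and likewise for blue, so P[monochromatic] = 2·(1/2)^10 = 2^{1 − 10} = 1/512.
By linearity of expectation: E[X] = C(47, 5) · 2^{1 − 10} = 1533939 · 1/512 = 1533939/512.
Numerically: E[X] ≈ 2995.975.

E[X] = C(47,5)·2^(1−C(5,2)) = 1533939/512 ≈ 2995.975.


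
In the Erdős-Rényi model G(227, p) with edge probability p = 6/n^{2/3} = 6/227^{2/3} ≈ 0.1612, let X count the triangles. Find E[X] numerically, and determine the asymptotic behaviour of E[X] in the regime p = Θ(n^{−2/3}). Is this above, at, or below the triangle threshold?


Number of potential triangles: C(227, 3) = 1923825.
Each occurs with probability p³ ≈ (0.1612)³ ≈ 4.191814e-03.
By linearity: E[X] = C(227, 3)·p³ ≈ 1923825 · 4.191814e-03 ≈ 8064.3172.
Since α = 2/3 < 1, p = c/n^{2/3} ≫ 1/n is above the triangle threshold p ~ 1/n. Asymptotically E[X] ~ (c³/6)·n^{3(1−α)} = (6³/6)·n^{1} → ∞; triangles are abundant w.h.p.

E[X] ≈ 8064.3172; in regime p = Θ(1/n^{2/3}) E[X] diverges (above the triangle threshold p ~ 1/n).


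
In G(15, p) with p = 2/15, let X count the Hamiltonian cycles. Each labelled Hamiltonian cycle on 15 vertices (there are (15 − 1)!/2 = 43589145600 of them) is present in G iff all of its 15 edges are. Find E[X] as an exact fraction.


K_15 has (15 − 1)!/2 = 43589145600 labelled Hamiltonian cycles.
For each such Hamiltonian cycle H, let X_H = 1 if all 15 edges of H are present in G. Then P[X_H = 1] = p^{15} = (2/15)^{15} = 32768/437893890380859375.
By linearity of expectation: E[X] = Σ_H E[X_H] = 43589145600 · p^{15} = 43589145600 · 32768/437893890380859375 = 235115905024/72081298828125.
Numerically: E[X] ≈ 0.00326182.

E[X] = 43589145600 · (2/15)^{15} = 235115905024/72081298828125 ≈ 0.00326182.


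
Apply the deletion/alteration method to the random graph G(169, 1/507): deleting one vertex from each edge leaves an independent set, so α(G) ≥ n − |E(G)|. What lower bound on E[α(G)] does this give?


E[|E(G)|] = C(169, 2)·p = 14196 · (1/507) = 28.
E[α(G)] ≥ n − E[|E(G)|] = 169 − 28 = 141.
Numerically: ≈ 141.000.
(This is only a lower bound; the true E[α(G)] may be larger.)

E[α(G)] ≥ 141 ≈ 141.000.


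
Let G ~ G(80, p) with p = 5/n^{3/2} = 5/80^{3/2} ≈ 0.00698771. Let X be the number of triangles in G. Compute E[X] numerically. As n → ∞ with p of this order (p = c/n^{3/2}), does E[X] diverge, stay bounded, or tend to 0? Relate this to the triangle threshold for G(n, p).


Number of potential triangles: C(80, 3) = 82160.
Each occurs with probability p³ ≈ (0.00698771)³ ≈ 3.41196896e-07.
By linearity: E[X] = C(80, 3)·p³ ≈ 82160 · 3.41196896e-07 ≈ 0.028033.
Since α = 3/2 > 1, p = c/n^{3/2} = o(1/n) is below the triangle threshold p ~ 1/n. Asymptotically E[X] ~ (c³/6)·n^{3(1−α)} = (5³/6)·n^{-1.5} → 0, so by Markov's inequality G has no triangles w.h.p.

E[X] ≈ 0.028033; in regime p = Θ(1/n^{3/2}) E[X] tends to 0 (below the triangle threshold p ~ 1/n).


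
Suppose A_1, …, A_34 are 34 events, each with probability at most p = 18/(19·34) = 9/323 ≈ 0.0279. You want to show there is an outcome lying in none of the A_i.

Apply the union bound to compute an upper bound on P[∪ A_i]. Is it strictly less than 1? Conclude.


Union bound: P[∪_{i=1}^{34} A_i] ≤ Σ_i P[A_i] ≤ 34·p = 34·(9/323) = 18/19.
Numerically: 18/19 ≈ 0.9474.
Is 18/19 < 1? YES.
Since P[∪ A_i] ≤ 18/19 < 1, the complement has P[∩ A_i^c] ≥ 1 − 18/19 = 1/19 > 0, so some outcome avoids every A_i.

34·p = 18/19 ≈ 0.9474; existence CERTIFIED by the union bound.


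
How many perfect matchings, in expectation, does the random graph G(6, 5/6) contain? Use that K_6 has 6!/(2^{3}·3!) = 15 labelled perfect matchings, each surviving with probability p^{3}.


K_6 has 6!/(2^{3}·3!) = 15 labelled perfect matchings.
For each such perfect matching H, let X_H = 1 if all 3 edges of H are present in G. Then P[X_H = 1] = p^{3} = (5/6)^{3} = 125/216.
Summing the indicators: E[X] = Σ_H E[X_H] = 15 · p^{3} = 15 · 125/216 = 625/72.
Numerically: E[X] ≈ 8.6806.

E[X] = 15 · (5/6)^{3} = 625/72 ≈ 8.6806.


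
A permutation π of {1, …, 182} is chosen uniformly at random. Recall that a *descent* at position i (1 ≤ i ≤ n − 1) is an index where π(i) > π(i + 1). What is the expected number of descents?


Write X = Σ X_I over i = 1, …, 181, with X_I the indicator of one descent.
There are 181 indicators.
For each fixed i, the pair (π(i), π(i+1)) is a uniformly random ordered pair of distinct values from {1, …, 182}; by symmetry P[π(i) > π(i+1)] = 1/2.
By linearity: E[X] = 181 · (1/2) = (182 − 1) · (1/2) = 181/2 ≈ 90.5000.

E[X] = 181/2 = 90.5000.


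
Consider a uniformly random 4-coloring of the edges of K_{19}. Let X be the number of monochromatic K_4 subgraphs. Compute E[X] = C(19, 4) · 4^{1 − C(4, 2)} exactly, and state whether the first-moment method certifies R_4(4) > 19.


E[X] = C(19, 4) · 4^{1 − 6} = 3876 · 4^{−5} = 3876/1024.
As a reduced fraction: E[X] = 969/256 ≈ 3.785156.
Is E[X] < 1? NO.
Since E[X] ≥ 1, the first-moment bound is inconclusive at n = 19; it does NOT by itself certify R_4(4) > 19.

E[X] = 969/256 ≈ 3.785156; E[X] ≥ 1; first-moment method inconclusive here.


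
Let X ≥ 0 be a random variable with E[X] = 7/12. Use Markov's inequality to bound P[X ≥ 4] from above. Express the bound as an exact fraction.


μ = E[X] = 7/12, a = 4.
Markov: P[X ≥ 4] ≤ μ/a = (7/12)/4 = 7/48.
Numerically: ≈ 0.145833.
(Since a = 4 > μ = 0.583333, the bound 7/48 is < 1 and informative.)

P[X ≥ 4] ≤ 7/48 ≈ 0.145833.


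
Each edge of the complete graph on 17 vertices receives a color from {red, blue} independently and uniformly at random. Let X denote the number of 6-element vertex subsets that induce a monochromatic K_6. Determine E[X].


Let X = Σ_S X_S over the C(17, 6) = 12376 subsets S of size 6, where X_S = 1 if the K_6 on S is monochromatic.
For a fixed S, the K_6 on S has C(6, 2) = 15 edges. P[all 15 edges red] = (1/2)^15, and likewise for blue, so P[monochromatic] = 2·(1/2)^15 = 2^{1 − 15} = 1/16384.
Summing: E[X] = C(17, 6) · 2^{1 − 15} = 12376 · 1/16384 = 1547/2048.
Numerically: E[X] ≈ 0.7554.

E[X] = C(17,6)·2^(1−C(6,2)) = 1547/2048 ≈ 0.7554.


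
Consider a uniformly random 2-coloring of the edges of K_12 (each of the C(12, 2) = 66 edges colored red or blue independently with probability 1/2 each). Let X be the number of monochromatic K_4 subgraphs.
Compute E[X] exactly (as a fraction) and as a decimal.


Let X = Σ_S X_S over the C(12, 4) = 495 subsets S of size 4, where X_S = 1 if the K_4 on S is monochromatic.
For a fixed S, the K_4 on S has C(4, 2) = 6 edges. P[all 6 edges red] = (1/2)^6, and likewise for blue, so P[monochromatic] = 2·(1/2)^6 = 2^{1 − 6} = 1/32.
By linearity of expectation: E[X] = C(12, 4) · 2^{1 − 6} = 495 · 1/32 = 495/32.
Numerically: E[X] ≈ 15.4688.

E[X] = C(12,4)·2^(1−C(4,2)) = 495/32 ≈ 15.4688.
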